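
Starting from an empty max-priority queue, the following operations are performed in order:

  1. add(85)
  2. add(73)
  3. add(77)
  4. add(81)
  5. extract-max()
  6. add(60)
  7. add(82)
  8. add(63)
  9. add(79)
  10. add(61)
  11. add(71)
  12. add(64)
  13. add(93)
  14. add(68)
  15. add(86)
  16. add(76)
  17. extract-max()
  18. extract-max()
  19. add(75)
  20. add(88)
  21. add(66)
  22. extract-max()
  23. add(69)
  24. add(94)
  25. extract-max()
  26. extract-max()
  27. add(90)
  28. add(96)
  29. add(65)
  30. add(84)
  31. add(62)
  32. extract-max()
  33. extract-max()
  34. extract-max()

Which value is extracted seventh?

96

insert 85 → {85}
insert 73 → {85, 73}
insert 77 → {85, 77, 73}
insert 81 → {85, 81, 77, 73}
extract-max → 85; now {81, 77, 73}
insert 60 → {81, 77, 73, 60}
insert 82 → {82, 81, 77, 73, 60}
insert 63 → {82, 81, 77, 73, 63, 60}
insert 79 → {82, 81, 79, 77, 73, 63, 60}
insert 61 → {82, 81, 79, 77, 73, 63, 61, 60}
insert 71 → {82, 81, 79, 77, 73, 71, 63, 61, 60}
insert 64 → {82, 81, 79, 77, 73, 71, 64, 63, 61, 60}
insert 93 → {93, 82, 81, 79, 77, 73, 71, 64, 63, 61, 60}
insert 68 → {93, 82, 81, 79, 77, 73, 71, 68, 64, 63, 61, 60}
insert 86 → {93, 86, 82, 81, 79, 77, 73, 71, 68, 64, 63, 61, 60}
insert 76 → {93, 86, 82, 81, 79, 77, 76, 73, 71, 68, 64, 63, 61, 60}
extract-max → 93; now {86, 82, 81, 79, 77, 76, 73, 71, 68, 64, 63, 61, 60}
extract-max → 86; now {82, 81, 79, 77, 76, 73, 71, 68, 64, 63, 61, 60}
insert 75 → {82, 81, 79, 77, 76, 75, 73, 71, 68, 64, 63, 61, 60}
insert 88 → {88, 82, 81, 79, 77, 76, 75, 73, 71, 68, 64, 63, 61, 60}
insert 66 → {88, 82, 81, 79, 77, 76, 75, 73, 71, 68, 66, 64, 63, 61, 60}
extract-max → 88; now {82, 81, 79, 77, 76, 75, 73, 71, 68, 66, 64, 63, 61, 60}
insert 69 → {82, 81, 79, 77, 76, 75, 73, 71, 69, 68, 66, 64, 63, 61, 60}
insert 94 → {94, 82, 81, 79, 77, 76, 75, 73, 71, 69, 68, 66, 64, 63, 61, 60}
extract-max → 94; now {82, 81, 79, 77, 76, 75, 73, 71, 69, 68, 66, 64, 63, 61, 60}
extract-max → 82; now {81, 79, 77, 76, 75, 73, 71, 69, 68, 66, 64, 63, 61, 60}
insert 90 → {90, 81, 79, 77, 76, 75, 73, 71, 69, 68, 66, 64, 63, 61, 60}
insert 96 → {96, 90, 81, 79, 77, 76, 75, 73, 71, 69, 68, 66, 64, 63, 61, 60}
insert 65 → {96, 90, 81, 79, 77, 76, 75, 73, 71, 69, 68, 66, 65, 64, 63, 61, 60}
insert 84 → {96, 90, 84, 81, 79, 77, 76, 75, 73, 71, 69, 68, 66, 65, 64, 63, 61, 60}
insert 62 → {96, 90, 84, 81, 79, 77, 76, 75, 73, 71, 69, 68, 66, 65, 64, 63, 62, 61, 60}
extract-max → 96; now {90, 84, 81, 79, 77, 76, 75, 73, 71, 69, 68, 66, 65, 64, 63, 62, 61, 60}
extract-max → 90; now {84, 81, 79, 77, 76, 75, 73, 71, 69, 68, 66, 65, 64, 63, 62, 61, 60}
extract-max → 84; now {81, 79, 77, 76, 75, 73, 71, 69, 68, 66, 65, 64, 63, 62, 61, 60}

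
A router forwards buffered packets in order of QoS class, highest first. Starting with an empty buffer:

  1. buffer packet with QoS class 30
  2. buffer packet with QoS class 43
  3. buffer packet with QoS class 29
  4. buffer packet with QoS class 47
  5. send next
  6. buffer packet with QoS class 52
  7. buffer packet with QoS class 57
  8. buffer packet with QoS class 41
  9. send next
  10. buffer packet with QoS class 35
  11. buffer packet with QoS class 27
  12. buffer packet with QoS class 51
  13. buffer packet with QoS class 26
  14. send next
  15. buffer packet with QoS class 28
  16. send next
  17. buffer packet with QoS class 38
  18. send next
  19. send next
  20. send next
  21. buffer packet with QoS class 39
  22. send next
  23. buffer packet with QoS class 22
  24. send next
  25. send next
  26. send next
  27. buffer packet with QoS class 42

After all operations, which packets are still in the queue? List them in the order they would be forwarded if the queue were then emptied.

insert 30 → {30}
insert 43 → {43, 30}
insert 29 → {43, 30, 29}
insert 47 → {47, 43, 30, 29}
send next → 47; now {43, 30, 29}
insert 52 → {52, 43, 30, 29}
insert 57 → {57, 52, 43, 30, 29}
insert 41 → {57, 52, 43, 41, 30, 29}
send next → 57; now {52, 43, 41, 30, 29}
insert 35 → {52, 43, 41, 35, 30, 29}
insert 27 → {52, 43, 41, 35, 30, 29, 27}
insert 51 → {52, 51, 43, 41, 35, 30, 29, 27}
insert 26 → {52, 51, 43, 41, 35, 30, 29, 27, 26}
send next → 52; now {51, 43, 41, 35, 30, 29, 27, 26}
insert 28 → {51, 43, 41, 35, 30, 29, 28, 27, 26}
send next → 51; now {43, 41, 35, 30, 29, 28, 27, 26}
insert 38 → {43, 41, 38, 35, 30, 29, 28, 27, 26}
send next → 43; now {41, 38, 35, 30, 29, 28, 27, 26}
send next → 41; now {38, 35, 30, 29, 28, 27, 26}
send next → 38; now {35, 30, 29, 28, 27, 26}
insert 39 → {39, 35, 30, 29, 28, 27, 26}
send next → 39; now {35, 30, 29, 28, 27, 26}
insert 22 → {35, 30, 29, 28, 27, 26, 22}
send next → 35; now {30, 29, 28, 27, 26, 22}
send next → 30; now {29, 28, 27, 26, 22}
send next → 29; now {28, 27, 26, 22}
insert 42 → {42, 28, 27, 26, 22}

42 → 28 → 27 → 26 → 22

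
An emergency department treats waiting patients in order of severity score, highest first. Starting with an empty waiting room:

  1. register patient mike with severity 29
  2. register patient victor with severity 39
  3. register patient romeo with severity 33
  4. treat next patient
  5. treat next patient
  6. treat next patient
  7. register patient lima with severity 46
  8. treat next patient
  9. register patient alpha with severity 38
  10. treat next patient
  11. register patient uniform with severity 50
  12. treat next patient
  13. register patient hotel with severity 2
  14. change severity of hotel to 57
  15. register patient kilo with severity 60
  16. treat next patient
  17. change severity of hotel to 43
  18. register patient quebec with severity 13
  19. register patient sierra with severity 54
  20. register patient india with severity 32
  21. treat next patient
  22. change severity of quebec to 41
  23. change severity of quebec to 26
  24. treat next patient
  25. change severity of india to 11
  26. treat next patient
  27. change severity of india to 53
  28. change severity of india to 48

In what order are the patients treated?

add mike (severity 29) → {mike:29}
add victor (severity 39) → {victor:39, mike:29}
add romeo (severity 33) → {victor:39, romeo:33, mike:29}
treat next patient → victor; now {romeo:33, mike:29}
treat next patient → romeo; now {mike:29}
treat next patient → mike; now {}
add lima (severity 46) → {lima:46}
treat next patient → lima; now {}
add alpha (severity 38) → {alpha:38}
treat next patient → alpha; now {}
add uniform (severity 50) → {uniform:50}
treat next patient → uniform; now {}
add hotel (severity 2) → {hotel:2}
update hotel to severity 57 → {hotel:57}
add kilo (severity 60) → {kilo:60, hotel:57}
treat next patient → kilo; now {hotel:57}
update hotel to severity 43 → {hotel:43}
add quebec (severity 13) → {hotel:43, quebec:13}
add sierra (severity 54) → {sierra:54, hotel:43, quebec:13}
add india (severity 32) → {sierra:54, hotel:43, india:32, quebec:13}
treat next patient → sierra; now {hotel:43, india:32, quebec:13}
update quebec to severity 41 → {hotel:43, quebec:41, india:32}
update quebec to severity 26 → {hotel:43, india:32, quebec:26}
treat next patient → hotel; now {india:32, quebec:26}
update india to severity 11 → {quebec:26, india:11}
treat next patient → quebec; now {india:11}
update india to severity 53 → {india:53}
update india to severity 48 → {india:48}

victor, romeo, mike, lima, alpha, uniform, kilo, sierra, hotel, quebec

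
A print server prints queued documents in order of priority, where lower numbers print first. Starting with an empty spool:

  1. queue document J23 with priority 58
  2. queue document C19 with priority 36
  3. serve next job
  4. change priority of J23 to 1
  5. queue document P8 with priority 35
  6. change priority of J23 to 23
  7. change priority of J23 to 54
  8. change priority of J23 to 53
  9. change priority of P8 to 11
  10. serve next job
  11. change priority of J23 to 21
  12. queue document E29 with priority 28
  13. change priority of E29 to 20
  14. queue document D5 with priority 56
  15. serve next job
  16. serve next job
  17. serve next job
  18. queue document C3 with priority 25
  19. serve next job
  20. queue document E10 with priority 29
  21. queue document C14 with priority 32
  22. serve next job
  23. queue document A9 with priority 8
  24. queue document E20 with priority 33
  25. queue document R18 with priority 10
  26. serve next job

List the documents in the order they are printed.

C19 → P8 → E29 → J23 → D5 → C3 → E10 → A9

add J23 (priority 58) → {J23:58}
add C19 (priority 36) → {C19:36, J23:58}
serve next job → C19; now {J23:58}
update J23 to priority 1 → {J23:1}
add P8 (priority 35) → {J23:1, P8:35}
update J23 to priority 23 → {J23:23, P8:35}
update J23 to priority 54 → {P8:35, J23:54}
update J23 to priority 53 → {P8:35, J23:53}
update P8 to priority 11 → {P8:11, J23:53}
serve next job → P8; now {J23:53}
update J23 to priority 21 → {J23:21}
add E29 (priority 28) → {J23:21, E29:28}
update E29 to priority 20 → {E29:20, J23:21}
add D5 (priority 56) → {E29:20, J23:21, D5:56}
serve next job → E29; now {J23:21, D5:56}
serve next job → J23; now {D5:56}
serve next job → D5; now {}
add C3 (priority 25) → {C3:25}
serve next job → C3; now {}
add E10 (priority 29) → {E10:29}
add C14 (priority 32) → {E10:29, C14:32}
serve next job → E10; now {C14:32}
add A9 (priority 8) → {A9:8, C14:32}
add E20 (priority 33) → {A9:8, C14:32, E20:33}
add R18 (priority 10) → {A9:8, R18:10, C14:32, E20:33}
serve next job → A9; now {R18:10, C14:32, E20:33}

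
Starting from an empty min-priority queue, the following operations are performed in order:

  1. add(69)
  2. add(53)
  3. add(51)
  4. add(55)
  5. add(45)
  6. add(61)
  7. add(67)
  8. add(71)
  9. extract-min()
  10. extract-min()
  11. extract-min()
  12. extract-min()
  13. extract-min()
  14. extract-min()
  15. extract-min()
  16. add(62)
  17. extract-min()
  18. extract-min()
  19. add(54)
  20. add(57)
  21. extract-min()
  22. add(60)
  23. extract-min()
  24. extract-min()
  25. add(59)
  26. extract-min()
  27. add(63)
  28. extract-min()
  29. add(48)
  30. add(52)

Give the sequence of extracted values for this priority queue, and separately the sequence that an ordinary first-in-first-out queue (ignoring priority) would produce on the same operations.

priority queue: [45, 51, 53, 55, 61, 67, 69, 62, 71, 54, 57, 60, 59, 63]; FIFO queue: 69, 53, 51, 55, 45, 61, 67, 71, 62, 54, 57, 60, 59, 63

insert 69 → {69}
insert 53 → {53, 69}
insert 51 → {51, 53, 69}
insert 55 → {51, 53, 55, 69}
insert 45 → {45, 51, 53, 55, 69}
insert 61 → {45, 51, 53, 55, 61, 69}
insert 67 → {45, 51, 53, 55, 61, 67, 69}
insert 71 → {45, 51, 53, 55, 61, 67, 69, 71}
extract-min → 45; now {51, 53, 55, 61, 67, 69, 71}
extract-min → 51; now {53, 55, 61, 67, 69, 71}
extract-min → 53; now {55, 61, 67, 69, 71}
extract-min → 55; now {61, 67, 69, 71}
extract-min → 61; now {67, 69, 71}
extract-min → 67; now {69, 71}
extract-min → 69; now {71}
insert 62 → {62, 71}
extract-min → 62; now {71}
extract-min → 71; now {}
insert 54 → {54}
insert 57 → {54, 57}
extract-min → 54; now {57}
insert 60 → {57, 60}
extract-min → 57; now {60}
extract-min → 60; now {}
insert 59 → {59}
extract-min → 59; now {}
insert 63 → {63}
extract-min → 63; now {}
insert 48 → {48}
insert 52 → {48, 52}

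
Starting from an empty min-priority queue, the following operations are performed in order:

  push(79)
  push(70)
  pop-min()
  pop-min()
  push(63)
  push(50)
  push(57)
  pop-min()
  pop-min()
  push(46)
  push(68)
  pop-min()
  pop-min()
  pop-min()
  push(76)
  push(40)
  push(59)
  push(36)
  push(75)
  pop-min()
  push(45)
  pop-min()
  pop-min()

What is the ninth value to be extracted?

insert 79 → {79}
insert 70 → {70, 79}
pop-min → 70; now {79}
pop-min → 79; now {}
insert 63 → {63}
insert 50 → {50, 63}
insert 57 → {50, 57, 63}
pop-min → 50; now {57, 63}
pop-min → 57; now {63}
insert 46 → {46, 63}
insert 68 → {46, 63, 68}
pop-min → 46; now {63, 68}
pop-min → 63; now {68}
pop-min → 68; now {}
insert 76 → {76}
insert 40 → {40, 76}
insert 59 → {40, 59, 76}
insert 36 → {36, 40, 59, 76}
insert 75 → {36, 40, 59, 75, 76}
pop-min → 36; now {40, 59, 75, 76}
insert 45 → {40, 45, 59, 75, 76}
pop-min → 40; now {45, 59, 75, 76}
pop-min → 45; now {59, 75, 76}

40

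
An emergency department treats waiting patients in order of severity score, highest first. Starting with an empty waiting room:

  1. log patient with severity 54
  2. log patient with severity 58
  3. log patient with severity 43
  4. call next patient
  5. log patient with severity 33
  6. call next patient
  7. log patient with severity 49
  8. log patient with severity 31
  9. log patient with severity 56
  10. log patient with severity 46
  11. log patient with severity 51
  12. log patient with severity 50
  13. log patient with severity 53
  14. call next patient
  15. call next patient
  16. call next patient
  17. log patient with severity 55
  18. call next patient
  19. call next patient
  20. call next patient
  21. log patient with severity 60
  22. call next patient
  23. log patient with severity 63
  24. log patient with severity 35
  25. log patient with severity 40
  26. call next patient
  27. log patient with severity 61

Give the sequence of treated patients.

58 → 54 → 56 → 53 → 51 → 55 → 50 → 49 → 60 → 63

insert 54 → {54}
insert 58 → {58, 54}
insert 43 → {58, 54, 43}
call next patient → 58; now {54, 43}
insert 33 → {54, 43, 33}
call next patient → 54; now {43, 33}
insert 49 → {49, 43, 33}
insert 31 → {49, 43, 33, 31}
insert 56 → {56, 49, 43, 33, 31}
insert 46 → {56, 49, 46, 43, 33, 31}
insert 51 → {56, 51, 49, 46, 43, 33, 31}
insert 50 → {56, 51, 50, 49, 46, 43, 33, 31}
insert 53 → {56, 53, 51, 50, 49, 46, 43, 33, 31}
call next patient → 56; now {53, 51, 50, 49, 46, 43, 33, 31}
call next patient → 53; now {51, 50, 49, 46, 43, 33, 31}
call next patient → 51; now {50, 49, 46, 43, 33, 31}
insert 55 → {55, 50, 49, 46, 43, 33, 31}
call next patient → 55; now {50, 49, 46, 43, 33, 31}
call next patient → 50; now {49, 46, 43, 33, 31}
call next patient → 49; now {46, 43, 33, 31}
insert 60 → {60, 46, 43, 33, 31}
call next patient → 60; now {46, 43, 33, 31}
insert 63 → {63, 46, 43, 33, 31}
insert 35 → {63, 46, 43, 35, 33, 31}
insert 40 → {63, 46, 43, 40, 35, 33, 31}
call next patient → 63; now {46, 43, 40, 35, 33, 31}
insert 61 → {61, 46, 43, 40, 35, 33, 31}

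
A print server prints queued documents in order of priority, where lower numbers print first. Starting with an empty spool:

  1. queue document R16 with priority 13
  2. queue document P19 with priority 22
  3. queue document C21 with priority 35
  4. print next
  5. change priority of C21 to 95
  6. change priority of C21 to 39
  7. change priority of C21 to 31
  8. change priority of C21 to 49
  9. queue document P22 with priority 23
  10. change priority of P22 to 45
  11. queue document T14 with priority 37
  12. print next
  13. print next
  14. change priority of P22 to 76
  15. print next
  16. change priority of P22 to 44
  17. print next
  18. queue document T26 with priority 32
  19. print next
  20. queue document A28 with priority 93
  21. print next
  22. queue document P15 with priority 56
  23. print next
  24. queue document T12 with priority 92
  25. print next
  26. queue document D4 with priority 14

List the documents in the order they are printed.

add R16 (priority 13) → {R16:13}
add P19 (priority 22) → {R16:13, P19:22}
add C21 (priority 35) → {R16:13, P19:22, C21:35}
print next → R16; now {P19:22, C21:35}
update C21 to priority 95 → {P19:22, C21:95}
update C21 to priority 39 → {P19:22, C21:39}
update C21 to priority 31 → {P19:22, C21:31}
update C21 to priority 49 → {P19:22, C21:49}
add P22 (priority 23) → {P19:22, P22:23, C21:49}
update P22 to priority 45 → {P19:22, P22:45, C21:49}
add T14 (priority 37) → {P19:22, T14:37, P22:45, C21:49}
print next → P19; now {T14:37, P22:45, C21:49}
print next → T14; now {P22:45, C21:49}
update P22 to priority 76 → {C21:49, P22:76}
print next → C21; now {P22:76}
update P22 to priority 44 → {P22:44}
print next → P22; now {}
add T26 (priority 32) → {T26:32}
print next → T26; now {}
add A28 (priority 93) → {A28:93}
print next → A28; now {}
add P15 (priority 56) → {P15:56}
print next → P15; now {}
add T12 (priority 92) → {T12:92}
print next → T12; now {}
add D4 (priority 14) → {D4:14}

[R16, P19, T14, C21, P22, T26, A28, P15, T12]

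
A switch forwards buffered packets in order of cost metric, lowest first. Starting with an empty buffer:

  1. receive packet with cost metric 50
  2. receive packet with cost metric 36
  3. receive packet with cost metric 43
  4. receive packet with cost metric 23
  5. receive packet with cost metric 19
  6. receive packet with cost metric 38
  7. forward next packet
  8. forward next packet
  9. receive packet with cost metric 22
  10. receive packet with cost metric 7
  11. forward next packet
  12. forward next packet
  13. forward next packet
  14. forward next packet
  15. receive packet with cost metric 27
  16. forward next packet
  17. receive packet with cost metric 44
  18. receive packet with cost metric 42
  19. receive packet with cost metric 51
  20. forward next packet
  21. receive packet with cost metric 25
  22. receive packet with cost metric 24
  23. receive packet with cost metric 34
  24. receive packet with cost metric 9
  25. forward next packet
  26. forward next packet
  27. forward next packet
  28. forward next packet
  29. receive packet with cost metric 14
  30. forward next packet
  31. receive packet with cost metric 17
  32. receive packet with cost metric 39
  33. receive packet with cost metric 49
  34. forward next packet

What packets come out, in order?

insert 50 → {50}
insert 36 → {36, 50}
insert 43 → {36, 43, 50}
insert 23 → {23, 36, 43, 50}
insert 19 → {19, 23, 36, 43, 50}
insert 38 → {19, 23, 36, 38, 43, 50}
forward next packet → 19; now {23, 36, 38, 43, 50}
forward next packet → 23; now {36, 38, 43, 50}
insert 22 → {22, 36, 38, 43, 50}
insert 7 → {7, 22, 36, 38, 43, 50}
forward next packet → 7; now {22, 36, 38, 43, 50}
forward next packet → 22; now {36, 38, 43, 50}
forward next packet → 36; now {38, 43, 50}
forward next packet → 38; now {43, 50}
insert 27 → {27, 43, 50}
forward next packet → 27; now {43, 50}
insert 44 → {43, 44, 50}
insert 42 → {42, 43, 44, 50}
insert 51 → {42, 43, 44, 50, 51}
forward next packet → 42; now {43, 44, 50, 51}
insert 25 → {25, 43, 44, 50, 51}
insert 24 → {24, 25, 43, 44, 50, 51}
insert 34 → {24, 25, 34, 43, 44, 50, 51}
insert 9 → {9, 24, 25, 34, 43, 44, 50, 51}
forward next packet → 9; now {24, 25, 34, 43, 44, 50, 51}
forward next packet → 24; now {25, 34, 43, 44, 50, 51}
forward next packet → 25; now {34, 43, 44, 50, 51}
forward next packet → 34; now {43, 44, 50, 51}
insert 14 → {14, 43, 44, 50, 51}
forward next packet → 14; now {43, 44, 50, 51}
insert 17 → {17, 43, 44, 50, 51}
insert 39 → {17, 39, 43, 44, 50, 51}
insert 49 → {17, 39, 43, 44, 49, 50, 51}
forward next packet → 17; now {39, 43, 44, 49, 50, 51}

19 → 23 → 7 → 22 → 36 → 38 → 27 → 42 → 9 → 24 → 25 → 34 → 14 → 17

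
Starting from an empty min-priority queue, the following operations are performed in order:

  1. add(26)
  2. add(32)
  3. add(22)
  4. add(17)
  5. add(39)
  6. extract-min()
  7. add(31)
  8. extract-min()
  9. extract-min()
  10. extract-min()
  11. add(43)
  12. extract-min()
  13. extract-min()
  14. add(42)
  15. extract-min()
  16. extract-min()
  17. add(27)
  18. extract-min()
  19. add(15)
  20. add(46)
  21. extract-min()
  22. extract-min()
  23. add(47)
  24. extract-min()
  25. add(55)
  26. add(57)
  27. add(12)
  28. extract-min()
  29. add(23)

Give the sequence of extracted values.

insert 26 → {26}
insert 32 → {26, 32}
insert 22 → {22, 26, 32}
insert 17 → {17, 22, 26, 32}
insert 39 → {17, 22, 26, 32, 39}
extract-min → 17; now {22, 26, 32, 39}
insert 31 → {22, 26, 31, 32, 39}
extract-min → 22; now {26, 31, 32, 39}
extract-min → 26; now {31, 32, 39}
extract-min → 31; now {32, 39}
insert 43 → {32, 39, 43}
extract-min → 32; now {39, 43}
extract-min → 39; now {43}
insert 42 → {42, 43}
extract-min → 42; now {43}
extract-min → 43; now {}
insert 27 → {27}
extract-min → 27; now {}
insert 15 → {15}
insert 46 → {15, 46}
extract-min → 15; now {46}
extract-min → 46; now {}
insert 47 → {47}
extract-min → 47; now {}
insert 55 → {55}
insert 57 → {55, 57}
insert 12 → {12, 55, 57}
extract-min → 12; now {55, 57}
insert 23 → {23, 55, 57}

17 → 22 → 26 → 31 → 32 → 39 → 42 → 43 → 27 → 15 → 46 → 47 → 12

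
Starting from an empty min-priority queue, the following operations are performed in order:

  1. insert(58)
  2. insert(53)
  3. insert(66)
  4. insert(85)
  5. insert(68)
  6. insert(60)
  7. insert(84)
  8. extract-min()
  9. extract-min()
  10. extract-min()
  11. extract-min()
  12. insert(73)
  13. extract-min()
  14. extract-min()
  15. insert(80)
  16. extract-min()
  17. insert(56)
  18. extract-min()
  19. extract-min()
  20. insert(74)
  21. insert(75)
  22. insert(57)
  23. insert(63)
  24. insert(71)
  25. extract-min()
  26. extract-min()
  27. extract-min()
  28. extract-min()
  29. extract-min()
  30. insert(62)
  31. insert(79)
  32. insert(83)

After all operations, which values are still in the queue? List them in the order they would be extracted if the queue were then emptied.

insert 58 → {58}
insert 53 → {53, 58}
insert 66 → {53, 58, 66}
insert 85 → {53, 58, 66, 85}
insert 68 → {53, 58, 66, 68, 85}
insert 60 → {53, 58, 60, 66, 68, 85}
insert 84 → {53, 58, 60, 66, 68, 84, 85}
extract-min → 53; now {58, 60, 66, 68, 84, 85}
extract-min → 58; now {60, 66, 68, 84, 85}
extract-min → 60; now {66, 68, 84, 85}
extract-min → 66; now {68, 84, 85}
insert 73 → {68, 73, 84, 85}
extract-min → 68; now {73, 84, 85}
extract-min → 73; now {84, 85}
insert 80 → {80, 84, 85}
extract-min → 80; now {84, 85}
insert 56 → {56, 84, 85}
extract-min → 56; now {84, 85}
extract-min → 84; now {85}
insert 74 → {74, 85}
insert 75 → {74, 75, 85}
insert 57 → {57, 74, 75, 85}
insert 63 → {57, 63, 74, 75, 85}
insert 71 → {57, 63, 71, 74, 75, 85}
extract-min → 57; now {63, 71, 74, 75, 85}
extract-min → 63; now {71, 74, 75, 85}
extract-min → 71; now {74, 75, 85}
extract-min → 74; now {75, 85}
extract-min → 75; now {85}
insert 62 → {62, 85}
insert 79 → {62, 79, 85}
insert 83 → {62, 79, 83, 85}

62 → 79 → 83 → 85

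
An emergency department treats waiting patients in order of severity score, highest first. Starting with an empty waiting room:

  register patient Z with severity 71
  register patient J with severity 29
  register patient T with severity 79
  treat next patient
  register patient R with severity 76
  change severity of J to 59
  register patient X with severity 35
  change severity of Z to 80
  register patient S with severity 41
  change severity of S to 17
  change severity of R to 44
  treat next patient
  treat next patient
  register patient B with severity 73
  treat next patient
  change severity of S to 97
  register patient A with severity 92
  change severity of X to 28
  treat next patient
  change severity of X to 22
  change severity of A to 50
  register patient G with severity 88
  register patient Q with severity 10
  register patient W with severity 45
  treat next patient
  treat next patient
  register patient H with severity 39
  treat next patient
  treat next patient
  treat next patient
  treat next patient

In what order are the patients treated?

T, Z, J, B, S, G, A, W, R, H, X

add Z (severity 71) → {Z:71}
add J (severity 29) → {Z:71, J:29}
add T (severity 79) → {T:79, Z:71, J:29}
treat next patient → T; now {Z:71, J:29}
add R (severity 76) → {R:76, Z:71, J:29}
update J to severity 59 → {R:76, Z:71, J:59}
add X (severity 35) → {R:76, Z:71, J:59, X:35}
update Z to severity 80 → {Z:80, R:76, J:59, X:35}
add S (severity 41) → {Z:80, R:76, J:59, S:41, X:35}
update S to severity 17 → {Z:80, R:76, J:59, X:35, S:17}
update R to severity 44 → {Z:80, J:59, R:44, X:35, S:17}
treat next patient → Z; now {J:59, R:44, X:35, S:17}
treat next patient → J; now {R:44, X:35, S:17}
add B (severity 73) → {B:73, R:44, X:35, S:17}
treat next patient → B; now {R:44, X:35, S:17}
update S to severity 97 → {S:97, R:44, X:35}
add A (severity 92) → {S:97, A:92, R:44, X:35}
update X to severity 28 → {S:97, A:92, R:44, X:28}
treat next patient → S; now {A:92, R:44, X:28}
update X to severity 22 → {A:92, R:44, X:22}
update A to severity 50 → {A:50, R:44, X:22}
add G (severity 88) → {G:88, A:50, R:44, X:22}
add Q (severity 10) → {G:88, A:50, R:44, X:22, Q:10}
add W (severity 45) → {G:88, A:50, W:45, R:44, X:22, Q:10}
treat next patient → G; now {A:50, W:45, R:44, X:22, Q:10}
treat next patient → A; now {W:45, R:44, X:22, Q:10}
add H (severity 39) → {W:45, R:44, H:39, X:22, Q:10}
treat next patient → W; now {R:44, H:39, X:22, Q:10}
treat next patient → R; now {H:39, X:22, Q:10}
treat next patient → H; now {X:22, Q:10}
treat next patient → X; now {Q:10}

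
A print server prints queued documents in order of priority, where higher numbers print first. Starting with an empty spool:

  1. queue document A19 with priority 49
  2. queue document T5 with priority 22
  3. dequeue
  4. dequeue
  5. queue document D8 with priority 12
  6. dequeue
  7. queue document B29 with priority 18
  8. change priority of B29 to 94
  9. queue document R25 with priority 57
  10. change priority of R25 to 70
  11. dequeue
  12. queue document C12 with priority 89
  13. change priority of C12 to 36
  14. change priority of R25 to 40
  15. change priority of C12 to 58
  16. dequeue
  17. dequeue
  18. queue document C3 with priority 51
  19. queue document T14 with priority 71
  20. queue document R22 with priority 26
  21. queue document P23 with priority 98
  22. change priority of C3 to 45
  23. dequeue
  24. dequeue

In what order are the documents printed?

A19, T5, D8, B29, C12, R25, P23, T14

add A19 (priority 49) → {A19:49}
add T5 (priority 22) → {A19:49, T5:22}
dequeue → A19; now {T5:22}
dequeue → T5; now {}
add D8 (priority 12) → {D8:12}
dequeue → D8; now {}
add B29 (priority 18) → {B29:18}
update B29 to priority 94 → {B29:94}
add R25 (priority 57) → {B29:94, R25:57}
update R25 to priority 70 → {B29:94, R25:70}
dequeue → B29; now {R25:70}
add C12 (priority 89) → {C12:89, R25:70}
update C12 to priority 36 → {R25:70, C12:36}
update R25 to priority 40 → {R25:40, C12:36}
update C12 to priority 58 → {C12:58, R25:40}
dequeue → C12; now {R25:40}
dequeue → R25; now {}
add C3 (priority 51) → {C3:51}
add T14 (priority 71) → {T14:71, C3:51}
add R22 (priority 26) → {T14:71, C3:51, R22:26}
add P23 (priority 98) → {P23:98, T14:71, C3:51, R22:26}
update C3 to priority 45 → {P23:98, T14:71, C3:45, R22:26}
dequeue → P23; now {T14:71, C3:45, R22:26}
dequeue → T14; now {C3:45, R22:26}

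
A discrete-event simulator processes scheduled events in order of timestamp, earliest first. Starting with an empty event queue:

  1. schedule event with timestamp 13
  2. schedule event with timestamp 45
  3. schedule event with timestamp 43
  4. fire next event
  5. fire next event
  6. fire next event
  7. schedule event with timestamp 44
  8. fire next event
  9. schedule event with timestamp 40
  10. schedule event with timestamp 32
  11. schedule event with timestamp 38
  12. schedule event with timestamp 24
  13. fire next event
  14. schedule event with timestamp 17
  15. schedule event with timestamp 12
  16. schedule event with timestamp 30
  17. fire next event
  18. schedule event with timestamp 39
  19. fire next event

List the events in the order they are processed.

insert 13 → {13}
insert 45 → {13, 45}
insert 43 → {13, 43, 45}
fire next event → 13; now {43, 45}
fire next event → 43; now {45}
fire next event → 45; now {}
insert 44 → {44}
fire next event → 44; now {}
insert 40 → {40}
insert 32 → {32, 40}
insert 38 → {32, 38, 40}
insert 24 → {24, 32, 38, 40}
fire next event → 24; now {32, 38, 40}
insert 17 → {17, 32, 38, 40}
insert 12 → {12, 17, 32, 38, 40}
insert 30 → {12, 17, 30, 32, 38, 40}
fire next event → 12; now {17, 30, 32, 38, 40}
insert 39 → {17, 30, 32, 38, 39, 40}
fire next event → 17; now {30, 32, 38, 39, 40}

13, 43, 45, 44, 24, 12, 17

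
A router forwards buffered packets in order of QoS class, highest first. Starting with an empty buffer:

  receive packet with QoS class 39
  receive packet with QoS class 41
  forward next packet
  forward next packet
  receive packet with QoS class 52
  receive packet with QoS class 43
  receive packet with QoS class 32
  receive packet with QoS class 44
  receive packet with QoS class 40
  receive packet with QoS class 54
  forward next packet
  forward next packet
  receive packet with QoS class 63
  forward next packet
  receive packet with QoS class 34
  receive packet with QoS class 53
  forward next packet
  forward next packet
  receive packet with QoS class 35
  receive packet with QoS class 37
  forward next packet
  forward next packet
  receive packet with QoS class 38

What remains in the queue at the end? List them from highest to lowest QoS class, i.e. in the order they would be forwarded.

insert 39 → {39}
insert 41 → {41, 39}
forward next packet → 41; now {39}
forward next packet → 39; now {}
insert 52 → {52}
insert 43 → {52, 43}
insert 32 → {52, 43, 32}
insert 44 → {52, 44, 43, 32}
insert 40 → {52, 44, 43, 40, 32}
insert 54 → {54, 52, 44, 43, 40, 32}
forward next packet → 54; now {52, 44, 43, 40, 32}
forward next packet → 52; now {44, 43, 40, 32}
insert 63 → {63, 44, 43, 40, 32}
forward next packet → 63; now {44, 43, 40, 32}
insert 34 → {44, 43, 40, 34, 32}
insert 53 → {53, 44, 43, 40, 34, 32}
forward next packet → 53; now {44, 43, 40, 34, 32}
forward next packet → 44; now {43, 40, 34, 32}
insert 35 → {43, 40, 35, 34, 32}
insert 37 → {43, 40, 37, 35, 34, 32}
forward next packet → 43; now {40, 37, 35, 34, 32}
forward next packet → 40; now {37, 35, 34, 32}
insert 38 → {38, 37, 35, 34, 32}

38 → 37 → 35 → 34 → 32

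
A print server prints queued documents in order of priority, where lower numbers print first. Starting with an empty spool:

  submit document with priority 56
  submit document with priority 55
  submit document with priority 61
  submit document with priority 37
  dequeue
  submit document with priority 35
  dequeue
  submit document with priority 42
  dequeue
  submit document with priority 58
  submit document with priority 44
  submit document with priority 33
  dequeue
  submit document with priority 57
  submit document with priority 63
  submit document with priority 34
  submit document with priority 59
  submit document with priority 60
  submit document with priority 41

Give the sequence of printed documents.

insert 56 → {56}
insert 55 → {55, 56}
insert 61 → {55, 56, 61}
insert 37 → {37, 55, 56, 61}
dequeue → 37; now {55, 56, 61}
insert 35 → {35, 55, 56, 61}
dequeue → 35; now {55, 56, 61}
insert 42 → {42, 55, 56, 61}
dequeue → 42; now {55, 56, 61}
insert 58 → {55, 56, 58, 61}
insert 44 → {44, 55, 56, 58, 61}
insert 33 → {33, 44, 55, 56, 58, 61}
dequeue → 33; now {44, 55, 56, 58, 61}
insert 57 → {44, 55, 56, 57, 58, 61}
insert 63 → {44, 55, 56, 57, 58, 61, 63}
insert 34 → {34, 44, 55, 56, 57, 58, 61, 63}
insert 59 → {34, 44, 55, 56, 57, 58, 59, 61, 63}
insert 60 → {34, 44, 55, 56, 57, 58, 59, 60, 61, 63}
insert 41 → {34, 41, 44, 55, 56, 57, 58, 59, 60, 61, 63}

[37, 35, 42, 33]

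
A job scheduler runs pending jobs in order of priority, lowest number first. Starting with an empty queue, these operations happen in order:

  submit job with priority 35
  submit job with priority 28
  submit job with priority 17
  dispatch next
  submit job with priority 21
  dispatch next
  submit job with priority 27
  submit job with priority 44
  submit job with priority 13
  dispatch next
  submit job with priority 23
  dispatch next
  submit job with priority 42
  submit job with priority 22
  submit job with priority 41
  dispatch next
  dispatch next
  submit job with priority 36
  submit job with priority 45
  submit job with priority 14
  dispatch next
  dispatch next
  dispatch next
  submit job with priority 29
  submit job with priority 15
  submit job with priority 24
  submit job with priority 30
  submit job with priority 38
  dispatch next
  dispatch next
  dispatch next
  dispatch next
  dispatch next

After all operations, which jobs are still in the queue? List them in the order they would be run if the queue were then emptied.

insert 35 → {35}
insert 28 → {28, 35}
insert 17 → {17, 28, 35}
dispatch next → 17; now {28, 35}
insert 21 → {21, 28, 35}
dispatch next → 21; now {28, 35}
insert 27 → {27, 28, 35}
insert 44 → {27, 28, 35, 44}
insert 13 → {13, 27, 28, 35, 44}
dispatch next → 13; now {27, 28, 35, 44}
insert 23 → {23, 27, 28, 35, 44}
dispatch next → 23; now {27, 28, 35, 44}
insert 42 → {27, 28, 35, 42, 44}
insert 22 → {22, 27, 28, 35, 42, 44}
insert 41 → {22, 27, 28, 35, 41, 42, 44}
dispatch next → 22; now {27, 28, 35, 41, 42, 44}
dispatch next → 27; now {28, 35, 41, 42, 44}
insert 36 → {28, 35, 36, 41, 42, 44}
insert 45 → {28, 35, 36, 41, 42, 44, 45}
insert 14 → {14, 28, 35, 36, 41, 42, 44, 45}
dispatch next → 14; now {28, 35, 36, 41, 42, 44, 45}
dispatch next → 28; now {35, 36, 41, 42, 44, 45}
dispatch next → 35; now {36, 41, 42, 44, 45}
insert 29 → {29, 36, 41, 42, 44, 45}
insert 15 → {15, 29, 36, 41, 42, 44, 45}
insert 24 → {15, 24, 29, 36, 41, 42, 44, 45}
insert 30 → {15, 24, 29, 30, 36, 41, 42, 44, 45}
insert 38 → {15, 24, 29, 30, 36, 38, 41, 42, 44, 45}
dispatch next → 15; now {24, 29, 30, 36, 38, 41, 42, 44, 45}
dispatch next → 24; now {29, 30, 36, 38, 41, 42, 44, 45}
dispatch next → 29; now {30, 36, 38, 41, 42, 44, 45}
dispatch next → 30; now {36, 38, 41, 42, 44, 45}
dispatch next → 36; now {38, 41, 42, 44, 45}

[38, 41, 42, 44, 45]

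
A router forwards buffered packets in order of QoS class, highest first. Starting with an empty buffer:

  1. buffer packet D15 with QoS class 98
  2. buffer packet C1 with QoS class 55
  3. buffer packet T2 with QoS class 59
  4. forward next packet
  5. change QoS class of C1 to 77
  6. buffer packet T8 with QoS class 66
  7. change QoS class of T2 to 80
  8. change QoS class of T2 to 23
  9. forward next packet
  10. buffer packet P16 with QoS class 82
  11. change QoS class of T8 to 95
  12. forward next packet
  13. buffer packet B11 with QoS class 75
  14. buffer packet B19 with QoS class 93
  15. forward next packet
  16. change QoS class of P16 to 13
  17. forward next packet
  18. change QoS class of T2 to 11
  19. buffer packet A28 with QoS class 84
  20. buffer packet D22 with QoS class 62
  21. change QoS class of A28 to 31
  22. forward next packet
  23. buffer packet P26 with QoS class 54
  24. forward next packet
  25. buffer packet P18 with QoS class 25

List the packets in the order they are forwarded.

add D15 (QoS class 98) → {D15:98}
add C1 (QoS class 55) → {D15:98, C1:55}
add T2 (QoS class 59) → {D15:98, T2:59, C1:55}
forward next packet → D15; now {T2:59, C1:55}
update C1 to QoS class 77 → {C1:77, T2:59}
add T8 (QoS class 66) → {C1:77, T8:66, T2:59}
update T2 to QoS class 80 → {T2:80, C1:77, T8:66}
update T2 to QoS class 23 → {C1:77, T8:66, T2:23}
forward next packet → C1; now {T8:66, T2:23}
add P16 (QoS class 82) → {P16:82, T8:66, T2:23}
update T8 to QoS class 95 → {T8:95, P16:82, T2:23}
forward next packet → T8; now {P16:82, T2:23}
add B11 (QoS class 75) → {P16:82, B11:75, T2:23}
add B19 (QoS class 93) → {B19:93, P16:82, B11:75, T2:23}
forward next packet → B19; now {P16:82, B11:75, T2:23}
update P16 to QoS class 13 → {B11:75, T2:23, P16:13}
forward next packet → B11; now {T2:23, P16:13}
update T2 to QoS class 11 → {P16:13, T2:11}
add A28 (QoS class 84) → {A28:84, P16:13, T2:11}
add D22 (QoS class 62) → {A28:84, D22:62, P16:13, T2:11}
update A28 to QoS class 31 → {D22:62, A28:31, P16:13, T2:11}
forward next packet → D22; now {A28:31, P16:13, T2:11}
add P26 (QoS class 54) → {P26:54, A28:31, P16:13, T2:11}
forward next packet → P26; now {A28:31, P16:13, T2:11}
add P18 (QoS class 25) → {A28:31, P18:25, P16:13, T2:11}

[D15, C1, T8, B19, B11, D22, P26]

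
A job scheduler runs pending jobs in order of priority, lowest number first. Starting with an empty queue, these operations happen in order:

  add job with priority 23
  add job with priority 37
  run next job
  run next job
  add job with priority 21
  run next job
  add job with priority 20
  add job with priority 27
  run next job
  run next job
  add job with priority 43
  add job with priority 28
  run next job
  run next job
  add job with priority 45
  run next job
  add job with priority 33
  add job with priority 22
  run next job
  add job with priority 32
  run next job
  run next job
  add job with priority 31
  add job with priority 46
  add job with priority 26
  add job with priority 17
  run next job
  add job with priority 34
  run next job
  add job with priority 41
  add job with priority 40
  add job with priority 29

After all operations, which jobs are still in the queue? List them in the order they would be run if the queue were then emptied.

29 → 31 → 34 → 40 → 41 → 46

insert 23 → {23}
insert 37 → {23, 37}
run next job → 23; now {37}
run next job → 37; now {}
insert 21 → {21}
run next job → 21; now {}
insert 20 → {20}
insert 27 → {20, 27}
run next job → 20; now {27}
run next job → 27; now {}
insert 43 → {43}
insert 28 → {28, 43}
run next job → 28; now {43}
run next job → 43; now {}
insert 45 → {45}
run next job → 45; now {}
insert 33 → {33}
insert 22 → {22, 33}
run next job → 22; now {33}
insert 32 → {32, 33}
run next job → 32; now {33}
run next job → 33; now {}
insert 31 → {31}
insert 46 → {31, 46}
insert 26 → {26, 31, 46}
insert 17 → {17, 26, 31, 46}
run next job → 17; now {26, 31, 46}
insert 34 → {26, 31, 34, 46}
run next job → 26; now {31, 34, 46}
insert 41 → {31, 34, 41, 46}
insert 40 → {31, 34, 40, 41, 46}
insert 29 → {29, 31, 34, 40, 41, 46}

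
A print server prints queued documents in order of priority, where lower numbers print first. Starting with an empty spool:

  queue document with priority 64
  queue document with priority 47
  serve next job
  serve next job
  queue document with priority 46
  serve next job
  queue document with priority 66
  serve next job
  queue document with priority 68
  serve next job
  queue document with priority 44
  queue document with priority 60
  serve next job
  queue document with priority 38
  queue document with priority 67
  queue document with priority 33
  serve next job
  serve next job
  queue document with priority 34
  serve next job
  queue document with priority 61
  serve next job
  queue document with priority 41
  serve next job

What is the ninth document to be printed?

insert 64 → {64}
insert 47 → {47, 64}
serve next job → 47; now {64}
serve next job → 64; now {}
insert 46 → {46}
serve next job → 46; now {}
insert 66 → {66}
serve next job → 66; now {}
insert 68 → {68}
serve next job → 68; now {}
insert 44 → {44}
insert 60 → {44, 60}
serve next job → 44; now {60}
insert 38 → {38, 60}
insert 67 → {38, 60, 67}
insert 33 → {33, 38, 60, 67}
serve next job → 33; now {38, 60, 67}
serve next job → 38; now {60, 67}
insert 34 → {34, 60, 67}
serve next job → 34; now {60, 67}
insert 61 → {60, 61, 67}
serve next job → 60; now {61, 67}
insert 41 → {41, 61, 67}
serve next job → 41; now {61, 67}

34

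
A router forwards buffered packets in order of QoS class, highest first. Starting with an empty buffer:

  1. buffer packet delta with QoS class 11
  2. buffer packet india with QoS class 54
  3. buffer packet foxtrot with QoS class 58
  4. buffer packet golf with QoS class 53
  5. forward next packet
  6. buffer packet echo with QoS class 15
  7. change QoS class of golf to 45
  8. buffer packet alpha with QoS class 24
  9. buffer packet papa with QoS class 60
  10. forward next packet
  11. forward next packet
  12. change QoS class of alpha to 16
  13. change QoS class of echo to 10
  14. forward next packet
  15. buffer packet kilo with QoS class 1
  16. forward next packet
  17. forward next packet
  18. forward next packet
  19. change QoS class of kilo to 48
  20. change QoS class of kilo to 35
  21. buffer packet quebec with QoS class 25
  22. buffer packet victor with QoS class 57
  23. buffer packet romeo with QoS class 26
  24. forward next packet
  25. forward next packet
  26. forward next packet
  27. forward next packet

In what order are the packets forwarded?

[foxtrot, papa, india, golf, alpha, delta, echo, victor, kilo, romeo, quebec]

add delta (QoS class 11) → {delta:11}
add india (QoS class 54) → {india:54, delta:11}
add foxtrot (QoS class 58) → {foxtrot:58, india:54, delta:11}
add golf (QoS class 53) → {foxtrot:58, india:54, golf:53, delta:11}
forward next packet → foxtrot; now {india:54, golf:53, delta:11}
add echo (QoS class 15) → {india:54, golf:53, echo:15, delta:11}
update golf to QoS class 45 → {india:54, golf:45, echo:15, delta:11}
add alpha (QoS class 24) → {india:54, golf:45, alpha:24, echo:15, delta:11}
add papa (QoS class 60) → {papa:60, india:54, golf:45, alpha:24, echo:15, delta:11}
forward next packet → papa; now {india:54, golf:45, alpha:24, echo:15, delta:11}
forward next packet → india; now {golf:45, alpha:24, echo:15, delta:11}
update alpha to QoS class 16 → {golf:45, alpha:16, echo:15, delta:11}
update echo to QoS class 10 → {golf:45, alpha:16, delta:11, echo:10}
forward next packet → golf; now {alpha:16, delta:11, echo:10}
add kilo (QoS class 1) → {alpha:16, delta:11, echo:10, kilo:1}
forward next packet → alpha; now {delta:11, echo:10, kilo:1}
forward next packet → delta; now {echo:10, kilo:1}
forward next packet → echo; now {kilo:1}
update kilo to QoS class 48 → {kilo:48}
update kilo to QoS class 35 → {kilo:35}
add quebec (QoS class 25) → {kilo:35, quebec:25}
add victor (QoS class 57) → {victor:57, kilo:35, quebec:25}
add romeo (QoS class 26) → {victor:57, kilo:35, romeo:26, quebec:25}
forward next packet → victor; now {kilo:35, romeo:26, quebec:25}
forward next packet → kilo; now {romeo:26, quebec:25}
forward next packet → romeo; now {quebec:25}
forward next packet → quebec; now {}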